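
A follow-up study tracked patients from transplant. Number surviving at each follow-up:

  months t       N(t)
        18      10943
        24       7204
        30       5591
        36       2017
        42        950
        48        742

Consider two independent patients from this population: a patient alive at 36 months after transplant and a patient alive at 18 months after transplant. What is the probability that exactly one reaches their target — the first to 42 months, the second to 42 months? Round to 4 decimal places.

0.4760

p₁ = N(42)/N(36) = 950/2017 = 0.470997; p₂ = N(42)/N(18) = 950/10943 = 0.086813.
P(exactly one) = p₁(1−p₂) + (1−p₁)p₂ = 0.430108 + 0.045924 = 0.476033.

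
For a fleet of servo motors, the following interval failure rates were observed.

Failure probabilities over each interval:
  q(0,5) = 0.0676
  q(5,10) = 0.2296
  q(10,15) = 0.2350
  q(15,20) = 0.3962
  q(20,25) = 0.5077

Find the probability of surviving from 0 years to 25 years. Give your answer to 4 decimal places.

0.1633

Chaining the interval survival probabilities: (1 − 0.0676) × (1 − 0.2296) × (1 − 0.2350) × (1 − 0.3962) × (1 − 0.5077).
= 0.9324 × 0.7704 × 0.7650 × 0.6038 × 0.4923 = 0.163344.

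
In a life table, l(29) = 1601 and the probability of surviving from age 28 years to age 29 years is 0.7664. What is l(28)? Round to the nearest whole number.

2089

l(28) = l(29) / p = 1601 / 0.7664 = 2089.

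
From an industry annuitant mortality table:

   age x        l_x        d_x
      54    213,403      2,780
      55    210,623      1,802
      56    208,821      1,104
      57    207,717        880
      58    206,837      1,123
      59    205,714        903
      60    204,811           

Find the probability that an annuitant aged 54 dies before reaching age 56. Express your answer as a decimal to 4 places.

P(die before 56 | alive at 54) = 1 − l_56/l_54 = 1 − 208,821/213,403 = (4,582)/213,403 = 0.021471.

0.0215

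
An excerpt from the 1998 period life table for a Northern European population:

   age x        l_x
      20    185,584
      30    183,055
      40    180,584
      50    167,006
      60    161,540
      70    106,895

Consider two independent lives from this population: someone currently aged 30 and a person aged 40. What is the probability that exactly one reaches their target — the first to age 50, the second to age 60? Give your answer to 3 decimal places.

p₁ = l_50/l_30 = 167,006/183,055 = 0.912327; p₂ = l_60/l_40 = 161,540/180,584 = 0.894542.
P(exactly one) = p₁(1−p₂) + (1−p₁)p₂ = 0.096212 + 0.078427 = 0.174639.

0.175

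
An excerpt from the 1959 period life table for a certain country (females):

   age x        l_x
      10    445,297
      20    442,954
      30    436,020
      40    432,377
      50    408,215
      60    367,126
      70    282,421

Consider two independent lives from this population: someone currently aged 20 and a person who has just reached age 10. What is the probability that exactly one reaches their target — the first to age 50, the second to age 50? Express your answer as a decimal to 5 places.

0.14864

p₁ = l_50/l_20 = 408,215/442,954 = 0.921574; p₂ = l_50/l_10 = 408,215/445,297 = 0.916725.
P(exactly one) = p₁(1−p₂) + (1−p₁)p₂ = 0.076744 + 0.071895 = 0.148639.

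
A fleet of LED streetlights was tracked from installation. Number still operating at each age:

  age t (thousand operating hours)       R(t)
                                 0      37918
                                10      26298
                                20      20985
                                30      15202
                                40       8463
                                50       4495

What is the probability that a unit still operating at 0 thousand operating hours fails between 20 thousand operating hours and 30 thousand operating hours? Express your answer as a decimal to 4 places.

This is the probability of reaching 20 but not 30, conditional on being operational at 0: (R(20) − R(30)) / R(0).
= (20985 − 15202) / 37918 = 5783 / 37918 = 0.152513.

0.1525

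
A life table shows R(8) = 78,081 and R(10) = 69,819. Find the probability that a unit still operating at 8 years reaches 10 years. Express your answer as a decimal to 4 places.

The conditional survival probability is R(10)/R(8) = 69,819/78,081 = 0.894187.

0.8942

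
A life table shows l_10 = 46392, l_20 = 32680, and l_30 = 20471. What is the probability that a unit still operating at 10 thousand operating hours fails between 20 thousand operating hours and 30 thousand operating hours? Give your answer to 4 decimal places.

This is the probability of reaching 20 but not 30, conditional on being operational at 10: (l_20 − l_30) / l_10.
= (32680 − 20471) / 46392 = 12209 / 46392 = 0.263170.

0.2632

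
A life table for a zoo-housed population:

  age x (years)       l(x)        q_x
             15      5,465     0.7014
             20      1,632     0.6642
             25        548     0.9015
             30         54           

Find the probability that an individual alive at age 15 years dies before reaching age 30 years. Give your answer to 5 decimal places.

0.99012

P(die before 30 | alive at 15) = 1 − l(30)/l(15) = 1 − 54/5,465 = (5,411)/5,465 = 0.990119.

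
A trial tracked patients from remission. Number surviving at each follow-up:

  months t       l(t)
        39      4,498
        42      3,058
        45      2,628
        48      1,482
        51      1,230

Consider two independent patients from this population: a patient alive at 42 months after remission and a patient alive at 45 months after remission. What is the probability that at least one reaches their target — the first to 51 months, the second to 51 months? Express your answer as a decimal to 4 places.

0.6820

p₁ = l(51)/l(42) = 1,230/3,058 = 0.402224; p₂ = l(51)/l(45) = 1,230/2,628 = 0.468037.
P(at least one) = 1 − (1−p₁)(1−p₂) = 1 − 0.597776 × 0.531963 = 0.682005.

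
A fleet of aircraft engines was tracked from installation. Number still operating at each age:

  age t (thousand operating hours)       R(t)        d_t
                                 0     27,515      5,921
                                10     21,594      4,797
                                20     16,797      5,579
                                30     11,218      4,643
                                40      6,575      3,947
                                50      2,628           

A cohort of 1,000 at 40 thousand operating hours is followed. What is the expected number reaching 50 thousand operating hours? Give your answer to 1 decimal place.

399.7

The relevant probability is 2,628/6,575 = 0.399696.
Expected number = 1,000 × 0.399696 = 399.7.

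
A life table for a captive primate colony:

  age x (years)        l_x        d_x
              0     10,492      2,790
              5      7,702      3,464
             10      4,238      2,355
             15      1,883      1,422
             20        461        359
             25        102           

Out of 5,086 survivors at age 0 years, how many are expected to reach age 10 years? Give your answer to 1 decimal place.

The relevant probability is 4,238/10,492 = 0.403927.
Expected number = 5,086 × 0.403927 = 2054.4.

2054.4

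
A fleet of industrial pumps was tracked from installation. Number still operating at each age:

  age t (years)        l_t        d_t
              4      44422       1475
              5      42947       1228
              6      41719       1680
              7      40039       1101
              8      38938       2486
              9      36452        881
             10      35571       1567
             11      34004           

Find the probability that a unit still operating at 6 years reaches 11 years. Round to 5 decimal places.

0.81507

The conditional survival probability is l_11/l_6 = 34004/41719 = 0.815072.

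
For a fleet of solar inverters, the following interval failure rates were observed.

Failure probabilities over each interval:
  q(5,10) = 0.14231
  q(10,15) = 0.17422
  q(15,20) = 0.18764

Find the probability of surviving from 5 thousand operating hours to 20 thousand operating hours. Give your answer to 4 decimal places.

0.5754

The overall survival probability is (1 − 0.14231) × (1 − 0.17422) × (1 − 0.18764).
= 0.85769 × 0.82578 × 0.81236 = 0.575365.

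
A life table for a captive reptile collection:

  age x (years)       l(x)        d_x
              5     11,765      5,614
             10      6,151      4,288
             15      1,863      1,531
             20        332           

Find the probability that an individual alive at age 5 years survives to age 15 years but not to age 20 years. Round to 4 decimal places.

0.1301

This is the probability of reaching 15 but not 20, conditional on being alive at 5: (l(15) − l(20)) / l(5).
= (1,863 − 332) / 11,765 = 1,531 / 11,765 = 0.130132.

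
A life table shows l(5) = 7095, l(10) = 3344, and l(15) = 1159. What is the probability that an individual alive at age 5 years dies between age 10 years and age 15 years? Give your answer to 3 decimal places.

This is the probability of reaching 10 but not 15, conditional on being alive at 5: (l(10) − l(15)) / l(5).
= (3344 − 1159) / 7095 = 2185 / 7095 = 0.307963.

0.308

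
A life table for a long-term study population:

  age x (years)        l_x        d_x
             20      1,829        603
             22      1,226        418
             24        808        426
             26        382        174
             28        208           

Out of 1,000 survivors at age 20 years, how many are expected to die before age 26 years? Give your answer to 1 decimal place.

The relevant probability is 1 − 382/1,829 = 0.791143.
Expected number = 1,000 × 0.791143 = 791.1.

791.1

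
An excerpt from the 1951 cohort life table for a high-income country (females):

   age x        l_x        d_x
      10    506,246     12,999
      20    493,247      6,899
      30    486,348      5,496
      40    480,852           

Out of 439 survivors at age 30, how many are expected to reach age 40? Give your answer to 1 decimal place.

The relevant probability is 480,852/486,348 = 0.988699.
Expected number = 439 × 0.988699 = 434.0.

434.0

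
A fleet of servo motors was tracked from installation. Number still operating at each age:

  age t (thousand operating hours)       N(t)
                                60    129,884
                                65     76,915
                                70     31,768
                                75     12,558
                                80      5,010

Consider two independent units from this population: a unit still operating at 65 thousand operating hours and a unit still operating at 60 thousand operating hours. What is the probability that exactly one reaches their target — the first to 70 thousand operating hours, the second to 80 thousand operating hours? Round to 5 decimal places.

p₁ = N(70)/N(65) = 31,768/76,915 = 0.413027; p₂ = N(80)/N(60) = 5,010/129,884 = 0.038573.
P(exactly one) = p₁(1−p₂) + (1−p₁)p₂ = 0.397095 + 0.022641 = 0.419737.

0.41974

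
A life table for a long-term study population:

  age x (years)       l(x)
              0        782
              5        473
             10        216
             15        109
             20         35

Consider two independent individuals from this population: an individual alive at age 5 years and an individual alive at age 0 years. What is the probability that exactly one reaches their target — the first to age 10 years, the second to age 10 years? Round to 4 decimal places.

0.4806

p₁ = l(10)/l(5) = 216/473 = 0.456660; p₂ = l(10)/l(0) = 216/782 = 0.276215.
P(exactly one) = p₁(1−p₂) + (1−p₁)p₂ = 0.330524 + 0.150079 = 0.480602.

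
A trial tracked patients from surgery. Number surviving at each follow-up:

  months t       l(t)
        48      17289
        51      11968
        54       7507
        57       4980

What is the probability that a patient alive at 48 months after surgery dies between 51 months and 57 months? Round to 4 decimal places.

0.4042

This is the probability of reaching 51 but not 57, conditional on being alive at 48: (l(51) − l(57)) / l(48).
= (11968 − 4980) / 17289 = 6988 / 17289 = 0.404188.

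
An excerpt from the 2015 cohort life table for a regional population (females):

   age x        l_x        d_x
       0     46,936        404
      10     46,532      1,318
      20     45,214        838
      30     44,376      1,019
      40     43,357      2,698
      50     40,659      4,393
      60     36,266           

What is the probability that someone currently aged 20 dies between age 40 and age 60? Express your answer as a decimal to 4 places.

We want 20|20q20 = (l_40 − l_60)/l_20.
This is the probability of reaching 40 but not 60, conditional on being alive at 20: (l_40 − l_60) / l_20.
= (43,357 − 36,266) / 45,214 = 7,091 / 45,214 = 0.156832.

0.1568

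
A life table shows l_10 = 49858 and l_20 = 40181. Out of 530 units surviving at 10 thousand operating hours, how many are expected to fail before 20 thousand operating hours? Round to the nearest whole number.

The relevant probability is 1 − 40181/49858 = 0.194091.
Expected number = 530 × 0.194091 = 103.

103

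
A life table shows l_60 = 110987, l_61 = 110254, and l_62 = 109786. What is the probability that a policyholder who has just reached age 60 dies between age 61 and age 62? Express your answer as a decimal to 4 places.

We want 1|1q60 = (l_61 − l_62)/l_60.
This is the probability of reaching 61 but not 62, conditional on being alive at 60: (l_61 − l_62) / l_60.
= (110254 − 109786) / 110987 = 468 / 110987 = 0.004217.

0.0042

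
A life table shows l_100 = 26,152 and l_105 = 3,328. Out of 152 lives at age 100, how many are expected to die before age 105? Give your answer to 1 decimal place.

132.7

The relevant probability is 1 − 3,328/26,152 = 0.872744.
Expected number = 152 × 0.872744 = 132.7.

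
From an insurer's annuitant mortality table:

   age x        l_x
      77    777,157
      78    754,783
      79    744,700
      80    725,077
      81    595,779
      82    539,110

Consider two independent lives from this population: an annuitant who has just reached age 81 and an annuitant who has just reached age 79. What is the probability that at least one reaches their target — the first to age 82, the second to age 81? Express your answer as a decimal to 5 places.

p₁ = l_82/l_81 = 539,110/595,779 = 0.904883; p₂ = l_81/l_79 = 595,779/744,700 = 0.800026.
P(at least one) = 1 − (1−p₁)(1−p₂) = 1 − 0.095117 × 0.199974 = 0.980979.

0.98098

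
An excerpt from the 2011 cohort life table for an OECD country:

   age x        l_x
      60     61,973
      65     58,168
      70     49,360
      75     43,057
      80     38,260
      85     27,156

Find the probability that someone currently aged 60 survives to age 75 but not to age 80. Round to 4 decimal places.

0.0774

We want 15|5q60 = (l_75 − l_80)/l_60.
This is the probability of reaching 75 but not 80, conditional on being alive at 60: (l_75 − l_80) / l_60.
= (43,057 − 38,260) / 61,973 = 4,797 / 61,973 = 0.077405.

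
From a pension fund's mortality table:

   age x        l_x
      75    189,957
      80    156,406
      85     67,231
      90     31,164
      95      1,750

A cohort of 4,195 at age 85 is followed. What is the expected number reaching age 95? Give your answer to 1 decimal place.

109.2

The relevant probability is 1,750/67,231 = 0.026030.
Expected number = 4,195 × 0.026030 = 109.2.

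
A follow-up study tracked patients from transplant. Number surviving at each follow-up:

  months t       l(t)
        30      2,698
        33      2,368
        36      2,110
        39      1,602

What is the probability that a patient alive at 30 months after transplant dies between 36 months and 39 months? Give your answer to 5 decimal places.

0.18829

This is the probability of reaching 36 but not 39, conditional on being alive at 30: (l(36) − l(39)) / l(30).
= (2,110 − 1,602) / 2,698 = 508 / 2,698 = 0.188288.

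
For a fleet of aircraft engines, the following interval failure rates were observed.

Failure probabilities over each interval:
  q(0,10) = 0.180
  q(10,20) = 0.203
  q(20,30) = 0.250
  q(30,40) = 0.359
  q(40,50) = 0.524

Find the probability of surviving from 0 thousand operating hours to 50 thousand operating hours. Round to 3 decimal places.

The overall survival probability is (1 − 0.180) × (1 − 0.203) × (1 − 0.250) × (1 − 0.359) × (1 − 0.524).
= 0.820 × 0.797 × 0.750 × 0.641 × 0.476 = 0.149554.

0.150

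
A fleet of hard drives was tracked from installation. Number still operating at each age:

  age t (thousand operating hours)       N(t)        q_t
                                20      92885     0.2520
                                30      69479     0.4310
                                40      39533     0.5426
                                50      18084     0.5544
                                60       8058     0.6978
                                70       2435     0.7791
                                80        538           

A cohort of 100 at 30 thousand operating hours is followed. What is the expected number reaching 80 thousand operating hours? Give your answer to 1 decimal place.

The relevant probability is 538/69479 = 0.007743.
Expected number = 100 × 0.007743 = 0.8.

0.8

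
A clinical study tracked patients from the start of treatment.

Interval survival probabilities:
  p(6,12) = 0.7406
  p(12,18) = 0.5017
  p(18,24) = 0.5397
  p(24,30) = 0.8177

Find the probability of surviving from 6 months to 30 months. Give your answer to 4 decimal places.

0.1640

Survival from 6 to 30 is the product of surviving each interval: 0.7406 × 0.5017 × 0.5397 × 0.8177.
= 0.163974.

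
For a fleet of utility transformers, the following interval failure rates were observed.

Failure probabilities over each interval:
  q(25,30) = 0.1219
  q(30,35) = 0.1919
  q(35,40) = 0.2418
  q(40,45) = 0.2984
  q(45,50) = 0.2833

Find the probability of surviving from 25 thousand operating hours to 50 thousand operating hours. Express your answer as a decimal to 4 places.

0.2705

P(survive 25→50) = (1 − 0.1219) × (1 − 0.1919) × (1 − 0.2418) × (1 − 0.2984) × (1 − 0.2833).
= 0.8781 × 0.8081 × 0.7582 × 0.7016 × 0.7167 = 0.270533.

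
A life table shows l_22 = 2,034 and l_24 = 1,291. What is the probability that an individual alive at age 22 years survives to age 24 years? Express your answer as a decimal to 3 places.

0.635

The conditional survival probability is l_24/l_22 = 1,291/2,034 = 0.634710.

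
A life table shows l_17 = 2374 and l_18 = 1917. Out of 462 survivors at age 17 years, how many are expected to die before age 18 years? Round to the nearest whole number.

89

The relevant probability is 1 − 1917/2374 = 0.192502.
Expected number = 462 × 0.192502 = 89.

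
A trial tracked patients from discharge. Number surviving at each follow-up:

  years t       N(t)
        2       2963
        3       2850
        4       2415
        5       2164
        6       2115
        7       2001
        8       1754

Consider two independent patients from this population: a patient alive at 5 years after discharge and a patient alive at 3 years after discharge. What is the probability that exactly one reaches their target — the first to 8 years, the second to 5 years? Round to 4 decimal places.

0.3390

p₁ = N(8)/N(5) = 1754/2164 = 0.810536; p₂ = N(5)/N(3) = 2164/2850 = 0.759298.
P(exactly one) = p₁(1−p₂) + (1−p₁)p₂ = 0.195098 + 0.143860 = 0.338957.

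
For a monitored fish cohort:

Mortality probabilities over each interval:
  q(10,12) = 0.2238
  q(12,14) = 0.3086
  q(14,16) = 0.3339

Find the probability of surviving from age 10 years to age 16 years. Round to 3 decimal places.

Chaining the interval survival probabilities: (1 − 0.2238) × (1 − 0.3086) × (1 − 0.3339).
= 0.7762 × 0.6914 × 0.6661 = 0.357472.

0.357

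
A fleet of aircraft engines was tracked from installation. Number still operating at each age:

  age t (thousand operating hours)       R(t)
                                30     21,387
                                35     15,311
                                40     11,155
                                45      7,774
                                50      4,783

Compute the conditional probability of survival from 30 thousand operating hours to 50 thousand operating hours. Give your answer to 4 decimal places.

The conditional survival probability is R(50)/R(30) = 4,783/21,387 = 0.223641.

0.2236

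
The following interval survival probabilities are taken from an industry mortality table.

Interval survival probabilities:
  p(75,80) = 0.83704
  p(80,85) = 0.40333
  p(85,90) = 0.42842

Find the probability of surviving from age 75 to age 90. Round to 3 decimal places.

0.145

P(survive 75→90) = 0.83704 × 0.40333 × 0.42842.
= 0.144636.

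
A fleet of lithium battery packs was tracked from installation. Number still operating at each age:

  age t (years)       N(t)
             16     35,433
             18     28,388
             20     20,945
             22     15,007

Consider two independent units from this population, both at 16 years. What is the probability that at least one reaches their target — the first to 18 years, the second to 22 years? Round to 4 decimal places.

0.8854

p₁ = N(18)/N(16) = 28,388/35,433 = 0.801174; p₂ = N(22)/N(16) = 15,007/35,433 = 0.423532.
P(at least one) = 1 − (1−p₁)(1−p₂) = 1 − 0.198826 × 0.576468 = 0.885383.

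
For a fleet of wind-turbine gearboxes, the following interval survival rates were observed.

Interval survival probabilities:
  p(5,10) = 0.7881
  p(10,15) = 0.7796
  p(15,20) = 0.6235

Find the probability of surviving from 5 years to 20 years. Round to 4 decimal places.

0.3831

P(survive 5→20) = 0.7881 × 0.7796 × 0.6235.
= 0.383080.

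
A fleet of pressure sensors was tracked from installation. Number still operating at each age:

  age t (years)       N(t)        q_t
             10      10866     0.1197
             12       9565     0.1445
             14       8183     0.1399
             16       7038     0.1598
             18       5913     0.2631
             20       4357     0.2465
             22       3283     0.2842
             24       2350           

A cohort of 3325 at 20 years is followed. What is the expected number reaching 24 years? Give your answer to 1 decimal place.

The relevant probability is 2350/4357 = 0.539362.
Expected number = 3325 × 0.539362 = 1793.4.

1793.4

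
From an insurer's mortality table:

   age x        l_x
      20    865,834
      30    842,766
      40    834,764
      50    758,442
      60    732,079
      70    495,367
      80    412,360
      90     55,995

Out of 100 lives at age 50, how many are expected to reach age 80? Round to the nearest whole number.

The relevant probability is 412,360/758,442 = 0.543694.
Expected number = 100 × 0.543694 = 54.

54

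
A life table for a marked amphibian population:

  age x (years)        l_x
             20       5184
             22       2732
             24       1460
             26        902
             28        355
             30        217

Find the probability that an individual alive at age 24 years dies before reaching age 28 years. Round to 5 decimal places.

0.75685

P(die before 28 | alive at 24) = 1 − l_28/l_24 = 1 − 355/1460 = (1105)/1460 = 0.756849.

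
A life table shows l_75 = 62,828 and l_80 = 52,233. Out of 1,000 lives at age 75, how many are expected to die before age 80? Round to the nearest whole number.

The relevant probability is 1 − 52,233/62,828 = 0.168635.
Expected number = 1,000 × 0.168635 = 169.

169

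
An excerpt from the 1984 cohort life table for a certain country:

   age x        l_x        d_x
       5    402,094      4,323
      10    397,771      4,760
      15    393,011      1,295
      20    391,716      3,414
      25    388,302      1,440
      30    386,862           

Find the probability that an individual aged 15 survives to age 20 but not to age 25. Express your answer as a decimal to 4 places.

We want 5|5q15 = (l_20 − l_25)/l_15.
This is the probability of reaching 20 but not 25, conditional on being alive at 15: (l_20 − l_25) / l_15.
= (391,716 − 388,302) / 393,011 = 3,414 / 393,011 = 0.008687.

0.0087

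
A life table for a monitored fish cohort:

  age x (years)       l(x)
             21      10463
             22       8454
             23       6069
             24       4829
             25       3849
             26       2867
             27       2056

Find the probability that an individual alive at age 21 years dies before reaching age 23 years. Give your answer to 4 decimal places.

P(die before 23 | alive at 21) = 1 − l(23)/l(21) = 1 − 6069/10463 = (4394)/10463 = 0.419956.

0.4200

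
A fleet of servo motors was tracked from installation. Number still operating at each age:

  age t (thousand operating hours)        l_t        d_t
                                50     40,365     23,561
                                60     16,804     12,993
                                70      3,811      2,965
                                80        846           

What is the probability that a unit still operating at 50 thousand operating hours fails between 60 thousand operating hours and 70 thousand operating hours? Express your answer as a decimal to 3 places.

This is the probability of reaching 60 but not 70, conditional on being operational at 50: (l_60 − l_70) / l_50.
= (16,804 − 3,811) / 40,365 = 12,993 / 40,365 = 0.321888.

0.322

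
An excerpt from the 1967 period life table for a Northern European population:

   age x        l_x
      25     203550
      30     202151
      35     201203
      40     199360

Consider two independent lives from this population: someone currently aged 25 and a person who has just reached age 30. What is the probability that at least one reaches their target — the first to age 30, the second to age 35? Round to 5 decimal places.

p₁ = l_30/l_25 = 202151/203550 = 0.993127; p₂ = l_35/l_30 = 201203/202151 = 0.995310.
P(at least one) = 1 − (1−p₁)(1−p₂) = 1 − 0.006873 × 0.004690 = 0.999968.

0.99997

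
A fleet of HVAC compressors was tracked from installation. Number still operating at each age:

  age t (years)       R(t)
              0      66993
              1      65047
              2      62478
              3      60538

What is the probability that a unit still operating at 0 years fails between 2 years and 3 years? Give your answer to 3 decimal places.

0.029

This is the probability of reaching 2 but not 3, conditional on being operational at 0: (R(2) − R(3)) / R(0).
= (62478 − 60538) / 66993 = 1940 / 66993 = 0.028958.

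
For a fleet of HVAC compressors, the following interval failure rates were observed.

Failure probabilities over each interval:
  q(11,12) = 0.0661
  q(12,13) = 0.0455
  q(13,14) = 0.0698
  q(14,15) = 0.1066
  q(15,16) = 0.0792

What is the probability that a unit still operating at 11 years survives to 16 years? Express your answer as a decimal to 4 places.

0.6821

The overall survival probability is (1 − 0.0661) × (1 − 0.0455) × (1 − 0.0698) × (1 − 0.1066) × (1 − 0.0792).
= 0.9339 × 0.9545 × 0.9302 × 0.8934 × 0.9208 = 0.682125.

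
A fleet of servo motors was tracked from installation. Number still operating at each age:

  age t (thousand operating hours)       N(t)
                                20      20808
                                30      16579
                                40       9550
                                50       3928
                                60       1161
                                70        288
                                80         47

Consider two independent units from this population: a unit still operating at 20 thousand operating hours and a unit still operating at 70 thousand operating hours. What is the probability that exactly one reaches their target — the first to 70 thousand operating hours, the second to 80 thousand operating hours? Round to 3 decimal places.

0.173

p₁ = N(70)/N(20) = 288/20808 = 0.013841; p₂ = N(80)/N(70) = 47/288 = 0.163194.
P(exactly one) = p₁(1−p₂) + (1−p₁)p₂ = 0.011582 + 0.160935 = 0.172517.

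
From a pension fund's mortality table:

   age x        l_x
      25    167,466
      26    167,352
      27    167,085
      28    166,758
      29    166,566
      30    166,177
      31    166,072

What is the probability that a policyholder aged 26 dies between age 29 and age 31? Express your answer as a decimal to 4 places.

0.0030

This is the probability of reaching 29 but not 31, conditional on being alive at 26: (l_29 − l_31) / l_26.
= (166,566 − 166,072) / 167,352 = 494 / 167,352 = 0.002952.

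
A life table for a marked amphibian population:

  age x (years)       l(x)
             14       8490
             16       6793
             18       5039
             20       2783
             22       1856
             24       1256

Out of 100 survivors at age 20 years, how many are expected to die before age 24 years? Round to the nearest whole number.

55

The relevant probability is 1 − 1256/2783 = 0.548688.
Expected number = 100 × 0.548688 = 55.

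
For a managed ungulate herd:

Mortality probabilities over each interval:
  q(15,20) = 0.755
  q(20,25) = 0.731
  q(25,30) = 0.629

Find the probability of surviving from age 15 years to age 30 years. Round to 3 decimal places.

The overall survival probability is (1 − 0.755) × (1 − 0.731) × (1 − 0.629).
= 0.245 × 0.269 × 0.371 = 0.024451.

0.024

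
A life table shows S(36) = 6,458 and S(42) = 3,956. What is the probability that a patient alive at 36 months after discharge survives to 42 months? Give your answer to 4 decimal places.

The conditional survival probability is S(42)/S(36) = 3,956/6,458 = 0.612574.

0.6126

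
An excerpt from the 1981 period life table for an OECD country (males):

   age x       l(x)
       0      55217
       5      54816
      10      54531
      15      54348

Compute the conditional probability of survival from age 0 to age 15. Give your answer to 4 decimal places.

0.9843

The conditional survival probability is l(15)/l(0) = 54348/55217 = 0.984262.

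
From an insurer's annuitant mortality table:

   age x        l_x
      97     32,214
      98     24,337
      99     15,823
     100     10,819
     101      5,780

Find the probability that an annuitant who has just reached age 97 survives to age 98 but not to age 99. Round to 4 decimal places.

We want 1|1q97 = (l_98 − l_99)/l_97.
This is the probability of reaching 98 but not 99, conditional on being alive at 97: (l_98 − l_99) / l_97.
= (24,337 − 15,823) / 32,214 = 8,514 / 32,214 = 0.264295.

0.2643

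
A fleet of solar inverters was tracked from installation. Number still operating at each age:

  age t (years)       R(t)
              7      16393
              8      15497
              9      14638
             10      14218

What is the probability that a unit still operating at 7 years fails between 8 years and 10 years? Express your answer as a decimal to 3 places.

This is the probability of reaching 8 but not 10, conditional on being operational at 7: (R(8) − R(10)) / R(7).
= (15497 − 14218) / 16393 = 1279 / 16393 = 0.078021.

0.078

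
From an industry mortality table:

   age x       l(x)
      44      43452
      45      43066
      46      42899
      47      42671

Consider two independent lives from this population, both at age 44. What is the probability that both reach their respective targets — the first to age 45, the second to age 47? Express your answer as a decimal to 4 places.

0.9733

p₁ = l(45)/l(44) = 43066/43452 = 0.991117; p₂ = l(47)/l(44) = 42671/43452 = 0.982026.
P(both) = p₁ × p₂ = 0.991117 × 0.982026 = 0.973303.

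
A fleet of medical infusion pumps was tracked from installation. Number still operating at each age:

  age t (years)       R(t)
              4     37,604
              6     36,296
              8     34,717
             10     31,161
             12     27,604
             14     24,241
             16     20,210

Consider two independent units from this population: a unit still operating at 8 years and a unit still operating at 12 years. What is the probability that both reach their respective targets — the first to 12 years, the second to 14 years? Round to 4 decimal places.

p₁ = R(12)/R(8) = 27,604/34,717 = 0.795115; p₂ = R(14)/R(12) = 24,241/27,604 = 0.878170.
P(both) = p₁ × p₂ = 0.795115 × 0.878170 = 0.698246.

0.6982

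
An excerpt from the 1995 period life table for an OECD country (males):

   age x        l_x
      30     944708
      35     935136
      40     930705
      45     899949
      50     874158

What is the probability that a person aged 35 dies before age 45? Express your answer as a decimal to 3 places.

P(die before 45 | alive at 35) = 1 − l_45/l_35 = 1 − 899949/935136 = (35187)/935136 = 0.037628.

0.038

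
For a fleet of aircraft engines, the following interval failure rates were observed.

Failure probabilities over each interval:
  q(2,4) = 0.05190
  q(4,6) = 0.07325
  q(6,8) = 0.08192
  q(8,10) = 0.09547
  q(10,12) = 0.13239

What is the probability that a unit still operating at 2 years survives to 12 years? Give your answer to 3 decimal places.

0.633

The overall survival probability is (1 − 0.05190) × (1 − 0.07325) × (1 − 0.08192) × (1 − 0.09547) × (1 − 0.13239).
= 0.94810 × 0.92675 × 0.91808 × 0.90453 × 0.86761 = 0.633060.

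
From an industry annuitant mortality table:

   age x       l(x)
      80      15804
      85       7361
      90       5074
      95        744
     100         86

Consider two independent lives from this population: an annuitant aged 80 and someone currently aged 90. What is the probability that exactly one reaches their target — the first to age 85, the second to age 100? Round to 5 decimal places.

0.46693

p₁ = l(85)/l(80) = 7361/15804 = 0.465768; p₂ = l(100)/l(90) = 86/5074 = 0.016949.
P(exactly one) = p₁(1−p₂) + (1−p₁)p₂ = 0.457874 + 0.009055 = 0.466928.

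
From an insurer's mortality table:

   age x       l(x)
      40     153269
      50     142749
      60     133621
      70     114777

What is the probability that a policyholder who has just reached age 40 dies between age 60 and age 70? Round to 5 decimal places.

This is the probability of reaching 60 but not 70, conditional on being alive at 40: (l(60) − l(70)) / l(40).
= (133621 − 114777) / 153269 = 18844 / 153269 = 0.122947.

0.12295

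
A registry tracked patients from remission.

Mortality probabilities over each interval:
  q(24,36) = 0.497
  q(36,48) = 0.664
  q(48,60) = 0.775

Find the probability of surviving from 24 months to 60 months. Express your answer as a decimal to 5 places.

Survival from 24 to 60 is the product of surviving each interval: (1 − 0.497) × (1 − 0.664) × (1 − 0.775).
= 0.503 × 0.336 × 0.225 = 0.038027.

0.03803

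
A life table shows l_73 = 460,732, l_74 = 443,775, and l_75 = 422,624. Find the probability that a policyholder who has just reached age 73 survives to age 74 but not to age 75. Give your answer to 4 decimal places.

This is the probability of reaching 74 but not 75, conditional on being alive at 73: (l_74 − l_75) / l_73.
= (443,775 − 422,624) / 460,732 = 21,151 / 460,732 = 0.045907.

0.0459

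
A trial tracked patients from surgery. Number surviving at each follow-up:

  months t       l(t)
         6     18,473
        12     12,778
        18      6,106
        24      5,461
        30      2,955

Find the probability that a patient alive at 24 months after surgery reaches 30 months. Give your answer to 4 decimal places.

0.5411

The conditional survival probability is l(30)/l(24) = 2,955/5,461 = 0.541110.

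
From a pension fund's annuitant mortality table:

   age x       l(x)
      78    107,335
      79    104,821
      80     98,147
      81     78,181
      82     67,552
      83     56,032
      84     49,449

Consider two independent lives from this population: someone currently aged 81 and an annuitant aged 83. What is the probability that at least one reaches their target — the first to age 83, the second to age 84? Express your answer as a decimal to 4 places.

p₁ = l(83)/l(81) = 56,032/78,181 = 0.716696; p₂ = l(84)/l(83) = 49,449/56,032 = 0.882514.
P(at least one) = 1 − (1−p₁)(1−p₂) = 1 − 0.283304 × 0.117486 = 0.966716.

0.9667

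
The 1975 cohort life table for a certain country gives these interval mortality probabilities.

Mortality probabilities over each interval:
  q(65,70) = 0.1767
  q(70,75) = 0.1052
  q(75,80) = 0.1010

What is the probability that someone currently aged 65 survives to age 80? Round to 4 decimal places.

0.6623

The overall survival probability is (1 − 0.1767) × (1 − 0.1052) × (1 − 0.1010).
= 0.8233 × 0.8948 × 0.8990 = 0.662283.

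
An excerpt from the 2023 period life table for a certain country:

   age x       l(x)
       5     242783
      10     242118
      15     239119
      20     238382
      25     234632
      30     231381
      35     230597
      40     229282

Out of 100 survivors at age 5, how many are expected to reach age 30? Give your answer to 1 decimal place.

95.3

The relevant probability is 231381/242783 = 0.953036.
Expected number = 100 × 0.953036 = 95.3.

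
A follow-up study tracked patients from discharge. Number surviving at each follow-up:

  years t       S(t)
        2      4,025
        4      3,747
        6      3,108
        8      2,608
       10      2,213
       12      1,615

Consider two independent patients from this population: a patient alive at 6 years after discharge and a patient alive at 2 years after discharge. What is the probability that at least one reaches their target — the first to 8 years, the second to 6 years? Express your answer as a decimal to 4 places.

p₁ = S(8)/S(6) = 2,608/3,108 = 0.839125; p₂ = S(6)/S(2) = 3,108/4,025 = 0.772174.
P(at least one) = 1 − (1−p₁)(1−p₂) = 1 − 0.160875 × 0.227826 = 0.963348.

0.9633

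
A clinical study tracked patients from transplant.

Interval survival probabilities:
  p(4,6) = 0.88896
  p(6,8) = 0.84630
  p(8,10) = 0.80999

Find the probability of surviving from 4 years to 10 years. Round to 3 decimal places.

0.609

Chaining the interval survival probabilities: 0.88896 × 0.84630 × 0.80999.
= 0.609377.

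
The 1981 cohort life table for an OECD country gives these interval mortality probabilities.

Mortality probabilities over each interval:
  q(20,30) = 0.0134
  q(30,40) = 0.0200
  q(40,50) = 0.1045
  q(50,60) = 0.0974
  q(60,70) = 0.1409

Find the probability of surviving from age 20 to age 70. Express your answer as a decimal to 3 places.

0.671

P(survive 20→70) = (1 − 0.0134) × (1 − 0.0200) × (1 − 0.1045) × (1 − 0.0974) × (1 − 0.1409).
= 0.9866 × 0.9800 × 0.8955 × 0.9026 × 0.8591 = 0.671385.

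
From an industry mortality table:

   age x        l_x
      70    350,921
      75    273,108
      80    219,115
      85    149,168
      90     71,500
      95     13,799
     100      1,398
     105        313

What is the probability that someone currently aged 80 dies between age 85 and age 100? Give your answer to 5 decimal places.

0.67439

This is the probability of reaching 85 but not 100, conditional on being alive at 80: (l_85 − l_100) / l_80.
= (149,168 − 1,398) / 219,115 = 147,770 / 219,115 = 0.674395.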